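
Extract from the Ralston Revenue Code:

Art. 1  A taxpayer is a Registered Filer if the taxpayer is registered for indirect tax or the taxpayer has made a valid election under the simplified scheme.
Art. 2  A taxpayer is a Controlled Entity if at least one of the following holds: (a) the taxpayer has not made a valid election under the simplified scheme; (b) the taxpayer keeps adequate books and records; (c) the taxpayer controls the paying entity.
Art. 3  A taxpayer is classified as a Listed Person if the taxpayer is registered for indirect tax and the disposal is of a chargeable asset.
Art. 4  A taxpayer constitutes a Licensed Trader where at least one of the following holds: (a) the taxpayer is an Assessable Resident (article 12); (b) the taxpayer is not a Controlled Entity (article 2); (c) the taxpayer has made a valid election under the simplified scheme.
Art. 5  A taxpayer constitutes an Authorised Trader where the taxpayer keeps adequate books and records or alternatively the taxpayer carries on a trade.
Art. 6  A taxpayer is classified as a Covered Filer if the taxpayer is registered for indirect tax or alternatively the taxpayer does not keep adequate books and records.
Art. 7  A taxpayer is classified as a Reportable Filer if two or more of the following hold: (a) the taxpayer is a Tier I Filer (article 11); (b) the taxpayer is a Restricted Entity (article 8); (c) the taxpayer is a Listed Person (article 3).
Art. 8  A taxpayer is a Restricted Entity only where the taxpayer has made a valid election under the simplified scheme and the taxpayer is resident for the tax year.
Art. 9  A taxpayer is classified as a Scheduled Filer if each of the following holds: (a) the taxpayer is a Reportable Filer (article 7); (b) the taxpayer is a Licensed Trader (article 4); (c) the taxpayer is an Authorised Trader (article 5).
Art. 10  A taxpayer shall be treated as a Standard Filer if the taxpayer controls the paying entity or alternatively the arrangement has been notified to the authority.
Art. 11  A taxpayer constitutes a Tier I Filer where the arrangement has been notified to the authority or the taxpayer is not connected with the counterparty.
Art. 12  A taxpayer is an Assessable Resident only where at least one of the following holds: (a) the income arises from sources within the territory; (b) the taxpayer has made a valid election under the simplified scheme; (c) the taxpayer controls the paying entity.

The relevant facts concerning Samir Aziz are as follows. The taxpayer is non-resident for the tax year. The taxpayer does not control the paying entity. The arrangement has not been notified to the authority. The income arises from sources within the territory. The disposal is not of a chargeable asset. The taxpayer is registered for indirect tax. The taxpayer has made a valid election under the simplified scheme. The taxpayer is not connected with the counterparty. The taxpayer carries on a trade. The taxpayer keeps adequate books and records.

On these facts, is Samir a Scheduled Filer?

No

Under article 11: the arrangement has been notified to the authority? no; or the taxpayer is not connected with the counterparty? yes. So the taxpayer is a Tier I Filer.
Under article 8: the taxpayer has made a valid election under the simplified scheme? yes; and the taxpayer is resident for the tax year? no. So the taxpayer is not a Restricted Entity.
Under article 3: the taxpayer is registered for indirect tax? yes; and the disposal is of a chargeable asset? no. So the taxpayer is not a Listed Person.
Under article 7: Tier I Filer (article 11)? yes; Restricted Entity (article 8)? no; Listed Person (article 3)? no — 1 of 3 hold (need ≥2) → not satisfied.
Under article 12: the income arises from sources within the territory? yes; or the taxpayer has made a valid election under the simplified scheme? yes; or the taxpayer controls the paying entity? no. So the taxpayer is an Assessable Resident.
Under article 2: the taxpayer has not made a valid election under the simplified scheme? no; or the taxpayer keeps adequate books and records? yes; or the taxpayer controls the paying entity? no. So the taxpayer is a Controlled Entity.
Under article 4: Assessable Resident (article 12)? yes; or not a Controlled Entity (article 2)? no; or the taxpayer has made a valid election under the simplified scheme? yes. So the taxpayer is a Licensed Trader.
Under article 5: the taxpayer keeps adequate books and records? yes; or the taxpayer carries on a trade? yes. So the taxpayer is an Authorised Trader.
Under article 9: Reportable Filer (article 7)? no; and Licensed Trader (article 4)? yes; and Authorised Trader (article 5)? yes. So the taxpayer is not a Scheduled Filer.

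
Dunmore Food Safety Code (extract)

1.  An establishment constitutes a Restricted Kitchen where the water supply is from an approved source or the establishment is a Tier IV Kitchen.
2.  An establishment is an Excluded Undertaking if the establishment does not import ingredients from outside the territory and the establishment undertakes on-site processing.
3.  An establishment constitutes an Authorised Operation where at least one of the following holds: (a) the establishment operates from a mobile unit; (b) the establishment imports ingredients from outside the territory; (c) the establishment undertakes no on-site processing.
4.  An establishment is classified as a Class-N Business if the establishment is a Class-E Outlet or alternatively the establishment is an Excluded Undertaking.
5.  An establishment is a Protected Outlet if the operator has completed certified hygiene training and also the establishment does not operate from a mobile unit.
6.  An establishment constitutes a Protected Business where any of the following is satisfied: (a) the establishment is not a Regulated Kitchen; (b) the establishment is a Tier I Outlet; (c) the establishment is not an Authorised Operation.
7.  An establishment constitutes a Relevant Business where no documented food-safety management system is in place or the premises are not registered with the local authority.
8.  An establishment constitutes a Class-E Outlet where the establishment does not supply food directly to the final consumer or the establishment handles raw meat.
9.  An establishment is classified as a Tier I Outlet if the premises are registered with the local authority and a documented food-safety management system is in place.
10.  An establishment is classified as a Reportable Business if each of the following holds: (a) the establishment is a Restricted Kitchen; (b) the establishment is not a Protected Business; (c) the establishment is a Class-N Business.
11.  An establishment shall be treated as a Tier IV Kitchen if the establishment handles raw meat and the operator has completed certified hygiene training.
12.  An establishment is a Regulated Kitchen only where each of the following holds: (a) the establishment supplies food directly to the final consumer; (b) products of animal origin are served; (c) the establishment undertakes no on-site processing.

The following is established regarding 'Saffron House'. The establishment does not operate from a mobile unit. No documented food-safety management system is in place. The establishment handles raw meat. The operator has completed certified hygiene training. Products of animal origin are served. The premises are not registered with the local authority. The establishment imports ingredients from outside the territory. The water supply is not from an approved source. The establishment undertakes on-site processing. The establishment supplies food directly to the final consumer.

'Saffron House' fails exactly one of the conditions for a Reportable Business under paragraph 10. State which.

Protected Business

paragraph 11 — Tier IV Kitchen: [the establishment handles raw meat? yes] AND [the operator has completed certified hygiene training? yes] → satisfied.
paragraph 1 — Restricted Kitchen: [the water supply is from an approved source? no] OR [Tier IV Kitchen (paragraph 11)? yes] → satisfied.
paragraph 12 — Regulated Kitchen: [the establishment supplies food directly to the final consumer? yes] AND [products of animal origin are served? yes] AND [the establishment undertakes no on-site processing? no] → not satisfied.
paragraph 9 — Tier I Outlet: [the premises are registered with the local authority? no] AND [a documented food-safety management system is in place? no] → not satisfied.
paragraph 3 — Authorised Operation: [the establishment operates from a mobile unit? no] OR [the establishment imports ingredients from outside the territory? yes] OR [the establishment undertakes no on-site processing? no] → satisfied.
paragraph 6 — Protected Business: [not a Regulated Kitchen (paragraph 12)? yes] OR [Tier I Outlet (paragraph 9)? no] OR [not an Authorised Operation (paragraph 3)? no] → satisfied.
paragraph 8 — Class-E Outlet: [the establishment does not supply food directly to the final consumer? no] OR [the establishment handles raw meat? yes] → satisfied.
paragraph 2 — Excluded Undertaking: [the establishment does not import ingredients from outside the territory? no] AND [the establishment undertakes on-site processing? yes] → not satisfied.
paragraph 4 — Class-N Business: [Class-E Outlet (paragraph 8)? yes] OR [Excluded Undertaking (paragraph 2)? no] → satisfied.
paragraph 10 — Reportable Business: [Restricted Kitchen (paragraph 1)? yes] AND [not a Protected Business (paragraph 6)? no] AND [Class-N Business (paragraph 4)? yes] → not satisfied.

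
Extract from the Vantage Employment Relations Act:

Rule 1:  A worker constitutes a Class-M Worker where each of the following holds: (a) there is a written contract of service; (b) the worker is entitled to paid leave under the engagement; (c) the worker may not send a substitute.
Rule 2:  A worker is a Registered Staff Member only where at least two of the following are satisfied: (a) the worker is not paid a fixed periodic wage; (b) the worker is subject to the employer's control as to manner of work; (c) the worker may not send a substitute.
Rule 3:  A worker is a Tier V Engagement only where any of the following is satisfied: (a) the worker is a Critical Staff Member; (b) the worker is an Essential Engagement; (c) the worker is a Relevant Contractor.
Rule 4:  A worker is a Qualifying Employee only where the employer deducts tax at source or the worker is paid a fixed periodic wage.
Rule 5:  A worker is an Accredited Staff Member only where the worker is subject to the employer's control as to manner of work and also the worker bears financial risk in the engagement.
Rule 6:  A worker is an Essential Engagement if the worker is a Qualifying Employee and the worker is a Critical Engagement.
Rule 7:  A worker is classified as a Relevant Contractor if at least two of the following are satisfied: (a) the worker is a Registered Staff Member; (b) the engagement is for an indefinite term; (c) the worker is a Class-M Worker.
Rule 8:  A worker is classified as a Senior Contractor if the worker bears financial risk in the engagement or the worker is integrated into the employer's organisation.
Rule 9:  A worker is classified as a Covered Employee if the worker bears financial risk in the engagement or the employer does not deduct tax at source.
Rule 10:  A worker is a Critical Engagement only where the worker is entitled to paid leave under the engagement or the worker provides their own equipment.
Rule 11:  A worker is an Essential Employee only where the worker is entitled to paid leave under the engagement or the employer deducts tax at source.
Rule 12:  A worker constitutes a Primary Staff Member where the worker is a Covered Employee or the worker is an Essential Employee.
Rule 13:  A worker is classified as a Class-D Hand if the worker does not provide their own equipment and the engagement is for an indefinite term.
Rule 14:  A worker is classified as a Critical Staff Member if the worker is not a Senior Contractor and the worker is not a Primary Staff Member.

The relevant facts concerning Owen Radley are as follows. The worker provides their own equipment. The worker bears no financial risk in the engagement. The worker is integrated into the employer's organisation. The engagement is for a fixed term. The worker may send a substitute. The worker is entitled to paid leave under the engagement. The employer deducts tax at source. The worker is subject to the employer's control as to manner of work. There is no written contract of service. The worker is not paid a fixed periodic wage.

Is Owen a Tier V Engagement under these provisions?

rule 8 — Senior Contractor: [the worker bears financial risk in the engagement? no] OR [the worker is integrated into the employer's organisation? yes] → satisfied.
rule 9 — Covered Employee: [the worker bears financial risk in the engagement? no] OR [the employer does not deduct tax at source? no] → not satisfied.
rule 11 — Essential Employee: [the worker is entitled to paid leave under the engagement? yes] OR [the employer deducts tax at source? yes] → satisfied.
rule 12 — Primary Staff Member: [Covered Employee (rule 9)? no] OR [Essential Employee (rule 11)? yes] → satisfied.
rule 14 — Critical Staff Member: [not a Senior Contractor (rule 8)? no] AND [not a Primary Staff Member (rule 12)? no] → not satisfied.
rule 4 — Qualifying Employee: [the employer deducts tax at source? yes] OR [the worker is paid a fixed periodic wage? no] → satisfied.
rule 10 — Critical Engagement: [the worker is entitled to paid leave under the engagement? yes] OR [the worker provides their own equipment? yes] → satisfied.
rule 6 — Essential Engagement: [Qualifying Employee (rule 4)? yes] AND [Critical Engagement (rule 10)? yes] → satisfied.
rule 2 — Registered Staff Member: the worker is not paid a fixed periodic wage? yes; the worker is subject to the employer's control as to manner of work? yes; the worker may not send a substitute? no — 2 of 3 hold (need ≥2) → satisfied.
rule 1 — Class-M Worker: [there is a written contract of service? no] AND [the worker is entitled to paid leave under the engagement? yes] AND [the worker may not send a substitute? no] → not satisfied.
rule 7 — Relevant Contractor: Registered Staff Member (rule 2)? yes; the engagement is for an indefinite term? no; Class-M Worker (rule 1)? no — 1 of 3 hold (need ≥2) → not satisfied.
rule 3 — Tier V Engagement: [Critical Staff Member (rule 14)? no] OR [Essential Engagement (rule 6)? yes] OR [Relevant Contractor (rule 7)? no] → satisfied.

Yes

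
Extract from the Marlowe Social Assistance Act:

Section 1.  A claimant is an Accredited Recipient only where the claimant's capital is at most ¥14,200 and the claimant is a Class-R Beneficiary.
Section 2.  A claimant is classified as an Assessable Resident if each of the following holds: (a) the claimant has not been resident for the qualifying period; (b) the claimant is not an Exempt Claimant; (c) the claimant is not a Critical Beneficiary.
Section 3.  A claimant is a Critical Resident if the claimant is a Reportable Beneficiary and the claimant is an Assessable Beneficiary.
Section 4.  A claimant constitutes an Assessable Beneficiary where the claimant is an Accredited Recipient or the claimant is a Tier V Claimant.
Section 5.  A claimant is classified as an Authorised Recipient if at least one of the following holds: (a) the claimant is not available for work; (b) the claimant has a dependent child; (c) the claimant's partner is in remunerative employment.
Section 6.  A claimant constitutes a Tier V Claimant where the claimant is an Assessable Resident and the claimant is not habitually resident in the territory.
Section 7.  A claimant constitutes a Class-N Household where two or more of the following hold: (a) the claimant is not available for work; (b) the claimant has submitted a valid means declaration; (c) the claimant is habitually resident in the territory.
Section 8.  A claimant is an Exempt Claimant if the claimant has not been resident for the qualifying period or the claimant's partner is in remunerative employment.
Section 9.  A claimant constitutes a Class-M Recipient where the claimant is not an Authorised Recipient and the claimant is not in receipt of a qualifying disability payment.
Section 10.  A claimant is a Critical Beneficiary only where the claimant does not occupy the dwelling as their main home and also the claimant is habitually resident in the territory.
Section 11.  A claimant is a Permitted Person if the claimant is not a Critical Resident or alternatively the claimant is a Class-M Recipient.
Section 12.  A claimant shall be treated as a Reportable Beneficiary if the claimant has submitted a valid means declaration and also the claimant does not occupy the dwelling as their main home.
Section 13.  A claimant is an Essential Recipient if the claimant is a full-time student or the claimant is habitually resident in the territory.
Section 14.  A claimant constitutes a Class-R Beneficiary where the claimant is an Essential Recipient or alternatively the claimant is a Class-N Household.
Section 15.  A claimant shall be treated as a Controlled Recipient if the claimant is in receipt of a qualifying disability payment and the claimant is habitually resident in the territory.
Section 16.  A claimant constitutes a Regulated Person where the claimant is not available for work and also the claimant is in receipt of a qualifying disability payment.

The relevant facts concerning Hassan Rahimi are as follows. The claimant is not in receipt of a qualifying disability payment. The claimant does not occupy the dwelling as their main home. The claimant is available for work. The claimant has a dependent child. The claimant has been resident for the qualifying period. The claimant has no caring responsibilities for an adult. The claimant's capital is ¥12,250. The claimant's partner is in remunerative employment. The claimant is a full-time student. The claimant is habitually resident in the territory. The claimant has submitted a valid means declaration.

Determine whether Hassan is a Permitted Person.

No

section 12 — Reportable Beneficiary: [the claimant has submitted a valid means declaration? yes] AND [the claimant does not occupy the dwelling as their main home? yes] → satisfied.
section 13 — Essential Recipient: [the claimant is a full-time student? yes] OR [the claimant is habitually resident in the territory? yes] → satisfied.
section 7 — Class-N Household: the claimant is not available for work? no; the claimant has submitted a valid means declaration? yes; the claimant is habitually resident in the territory? yes — 2 of 3 hold (need ≥2) → satisfied.
section 14 — Class-R Beneficiary: [Essential Recipient (section 13)? yes] OR [Class-N Household (section 7)? yes] → satisfied.
section 1 — Accredited Recipient: [claimant's capital: ¥12,250 ≤ ¥14,200? yes] AND [Class-R Beneficiary (section 14)? yes] → satisfied.
section 8 — Exempt Claimant: [the claimant has not been resident for the qualifying period? no] OR [the claimant's partner is in remunerative employment? yes] → satisfied.
section 10 — Critical Beneficiary: [the claimant does not occupy the dwelling as their main home? yes] AND [the claimant is habitually resident in the territory? yes] → satisfied.
section 2 — Assessable Resident: [the claimant has not been resident for the qualifying period? no] AND [not an Exempt Claimant (section 8)? no] AND [not a Critical Beneficiary (section 10)? no] → not satisfied.
section 6 — Tier V Claimant: [Assessable Resident (section 2)? no] AND [the claimant is not habitually resident in the territory? no] → not satisfied.
section 4 — Assessable Beneficiary: [Accredited Recipient (section 1)? yes] OR [Tier V Claimant (section 6)? no] → satisfied.
section 3 — Critical Resident: [Reportable Beneficiary (section 12)? yes] AND [Assessable Beneficiary (section 4)? yes] → satisfied.
section 5 — Authorised Recipient: [the claimant is not available for work? no] OR [the claimant has a dependent child? yes] OR [the claimant's partner is in remunerative employment? yes] → satisfied.
section 9 — Class-M Recipient: [not an Authorised Recipient (section 5)? no] AND [the claimant is not in receipt of a qualifying disability payment? yes] → not satisfied.
section 11 — Permitted Person: [not a Critical Resident (section 3)? no] OR [Class-M Recipient (section 9)? no] → not satisfied.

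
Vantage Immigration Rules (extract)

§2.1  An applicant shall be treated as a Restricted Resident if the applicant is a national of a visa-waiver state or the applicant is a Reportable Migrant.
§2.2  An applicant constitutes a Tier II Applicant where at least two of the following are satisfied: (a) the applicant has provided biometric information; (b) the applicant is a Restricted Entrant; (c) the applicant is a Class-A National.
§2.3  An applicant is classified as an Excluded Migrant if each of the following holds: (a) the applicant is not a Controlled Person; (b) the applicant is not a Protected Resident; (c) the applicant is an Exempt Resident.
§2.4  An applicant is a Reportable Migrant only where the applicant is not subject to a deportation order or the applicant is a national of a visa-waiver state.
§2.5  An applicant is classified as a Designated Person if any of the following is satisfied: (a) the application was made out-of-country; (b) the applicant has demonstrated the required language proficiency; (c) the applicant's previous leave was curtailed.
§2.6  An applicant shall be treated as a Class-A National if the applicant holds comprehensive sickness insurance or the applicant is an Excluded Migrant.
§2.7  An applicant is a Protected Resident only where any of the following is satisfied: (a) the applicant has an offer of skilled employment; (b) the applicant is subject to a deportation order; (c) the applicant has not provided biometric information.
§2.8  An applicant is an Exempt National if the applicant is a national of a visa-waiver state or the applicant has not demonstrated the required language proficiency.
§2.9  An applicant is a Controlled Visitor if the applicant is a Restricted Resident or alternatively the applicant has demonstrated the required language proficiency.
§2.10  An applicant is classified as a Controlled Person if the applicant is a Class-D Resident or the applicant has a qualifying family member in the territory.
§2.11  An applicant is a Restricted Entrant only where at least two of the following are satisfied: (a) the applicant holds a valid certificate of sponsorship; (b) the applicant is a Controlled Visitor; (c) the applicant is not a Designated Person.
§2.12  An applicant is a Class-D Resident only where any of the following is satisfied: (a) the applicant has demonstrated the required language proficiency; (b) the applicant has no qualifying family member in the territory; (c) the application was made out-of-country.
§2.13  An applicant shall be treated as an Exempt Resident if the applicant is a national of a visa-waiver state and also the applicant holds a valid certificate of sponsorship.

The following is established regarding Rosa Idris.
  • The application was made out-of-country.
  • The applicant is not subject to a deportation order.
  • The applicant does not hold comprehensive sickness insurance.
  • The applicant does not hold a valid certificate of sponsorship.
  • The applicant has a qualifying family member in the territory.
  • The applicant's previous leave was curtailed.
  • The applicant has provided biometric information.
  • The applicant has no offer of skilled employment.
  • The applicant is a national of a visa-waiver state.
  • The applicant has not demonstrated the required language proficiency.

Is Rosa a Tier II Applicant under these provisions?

§2.4 — Reportable Migrant: [the applicant is not subject to a deportation order? yes] OR [the applicant is a national of a visa-waiver state? yes] → satisfied.
§2.1 — Restricted Resident: [the applicant is a national of a visa-waiver state? yes] OR [Reportable Migrant (§2.4)? yes] → satisfied.
§2.9 — Controlled Visitor: [Restricted Resident (§2.1)? yes] OR [the applicant has demonstrated the required language proficiency? no] → satisfied.
§2.5 — Designated Person: [the application was made out-of-country? yes] OR [the applicant has demonstrated the required language proficiency? no] OR [the applicant's previous leave was curtailed? yes] → satisfied.
§2.11 — Restricted Entrant: the applicant holds a valid certificate of sponsorship? no; Controlled Visitor (§2.9)? yes; not a Designated Person (§2.5)? no — 1 of 3 hold (need ≥2) → not satisfied.
§2.12 — Class-D Resident: [the applicant has demonstrated the required language proficiency? no] OR [the applicant has no qualifying family member in the territory? no] OR [the application was made out-of-country? yes] → satisfied.
§2.10 — Controlled Person: [Class-D Resident (§2.12)? yes] OR [the applicant has a qualifying family member in the territory? yes] → satisfied.
§2.7 — Protected Resident: [the applicant has an offer of skilled employment? no] OR [the applicant is subject to a deportation order? no] OR [the applicant has not provided biometric information? no] → not satisfied.
§2.13 — Exempt Resident: [the applicant is a national of a visa-waiver state? yes] AND [the applicant holds a valid certificate of sponsorship? no] → not satisfied.
§2.3 — Excluded Migrant: [not a Controlled Person (§2.10)? no] AND [not a Protected Resident (§2.7)? yes] AND [Exempt Resident (§2.13)? no] → not satisfied.
§2.6 — Class-A National: [the applicant holds comprehensive sickness insurance? no] OR [Excluded Migrant (§2.3)? no] → not satisfied.
§2.2 — Tier II Applicant: the applicant has provided biometric information? yes; Restricted Entrant (§2.11)? no; Class-A National (§2.6)? no — 1 of 3 hold (need ≥2) → not satisfied.

No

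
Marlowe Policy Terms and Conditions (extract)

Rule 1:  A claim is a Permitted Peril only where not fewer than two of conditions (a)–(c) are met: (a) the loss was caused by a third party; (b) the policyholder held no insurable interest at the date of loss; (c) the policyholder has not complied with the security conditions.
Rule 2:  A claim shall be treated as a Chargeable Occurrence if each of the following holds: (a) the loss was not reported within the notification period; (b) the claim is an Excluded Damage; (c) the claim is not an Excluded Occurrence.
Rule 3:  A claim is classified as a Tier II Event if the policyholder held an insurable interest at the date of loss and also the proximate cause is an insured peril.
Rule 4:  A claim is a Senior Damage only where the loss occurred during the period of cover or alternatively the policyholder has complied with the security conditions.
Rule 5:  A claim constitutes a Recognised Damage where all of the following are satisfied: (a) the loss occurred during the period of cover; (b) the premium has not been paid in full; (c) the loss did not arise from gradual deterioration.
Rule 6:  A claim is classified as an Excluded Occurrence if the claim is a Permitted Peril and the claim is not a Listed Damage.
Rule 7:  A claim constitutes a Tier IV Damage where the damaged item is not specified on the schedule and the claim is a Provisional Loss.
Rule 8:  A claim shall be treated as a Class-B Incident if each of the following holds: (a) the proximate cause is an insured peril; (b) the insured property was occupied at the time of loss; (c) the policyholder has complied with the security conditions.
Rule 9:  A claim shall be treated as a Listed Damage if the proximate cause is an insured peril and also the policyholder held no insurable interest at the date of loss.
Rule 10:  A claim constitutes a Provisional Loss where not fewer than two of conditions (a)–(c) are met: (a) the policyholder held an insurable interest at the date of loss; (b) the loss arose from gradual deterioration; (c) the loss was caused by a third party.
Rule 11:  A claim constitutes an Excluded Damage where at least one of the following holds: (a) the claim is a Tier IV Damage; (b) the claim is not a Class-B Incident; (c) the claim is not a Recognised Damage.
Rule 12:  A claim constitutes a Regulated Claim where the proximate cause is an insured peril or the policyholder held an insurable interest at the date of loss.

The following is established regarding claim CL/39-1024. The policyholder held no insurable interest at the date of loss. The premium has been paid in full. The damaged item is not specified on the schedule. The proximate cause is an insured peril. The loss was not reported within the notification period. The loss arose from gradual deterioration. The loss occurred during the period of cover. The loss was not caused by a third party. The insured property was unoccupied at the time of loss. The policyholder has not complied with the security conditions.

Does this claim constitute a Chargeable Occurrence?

Yes

Under rule 10: the policyholder held an insurable interest at the date of loss? no; the loss arose from gradual deterioration? yes; the loss was caused by a third party? no — 1 of 3 hold (need ≥2) → not satisfied.
Under rule 7: the damaged item is not specified on the schedule? yes; and Provisional Loss (rule 10)? no. So the claim is not a Tier IV Damage.
Under rule 8: the proximate cause is an insured peril? yes; and the insured property was occupied at the time of loss? no; and the policyholder has complied with the security conditions? no. So the claim is not a Class-B Incident.
Under rule 5: the loss occurred during the period of cover? yes; and the premium has not been paid in full? no; and the loss did not arise from gradual deterioration? no. So the claim is not a Recognised Damage.
Under rule 11: Tier IV Damage (rule 7)? no; or not a Class-B Incident (rule 8)? yes; or not a Recognised Damage (rule 5)? yes. So the claim is an Excluded Damage.
Under rule 1: the loss was caused by a third party? no; the policyholder held no insurable interest at the date of loss? yes; the policyholder has not complied with the security conditions? yes — 2 of 3 hold (need ≥2) → satisfied.
Under rule 9: the proximate cause is an insured peril? yes; and the policyholder held no insurable interest at the date of loss? yes. So the claim is a Listed Damage.
Under rule 6: Permitted Peril (rule 1)? yes; and not a Listed Damage (rule 9)? no. So the claim is not an Excluded Occurrence.
Under rule 2: the loss was not reported within the notification period? yes; and Excluded Damage (rule 11)? yes; and not an Excluded Occurrence (rule 6)? yes. So the claim is a Chargeable Occurrence.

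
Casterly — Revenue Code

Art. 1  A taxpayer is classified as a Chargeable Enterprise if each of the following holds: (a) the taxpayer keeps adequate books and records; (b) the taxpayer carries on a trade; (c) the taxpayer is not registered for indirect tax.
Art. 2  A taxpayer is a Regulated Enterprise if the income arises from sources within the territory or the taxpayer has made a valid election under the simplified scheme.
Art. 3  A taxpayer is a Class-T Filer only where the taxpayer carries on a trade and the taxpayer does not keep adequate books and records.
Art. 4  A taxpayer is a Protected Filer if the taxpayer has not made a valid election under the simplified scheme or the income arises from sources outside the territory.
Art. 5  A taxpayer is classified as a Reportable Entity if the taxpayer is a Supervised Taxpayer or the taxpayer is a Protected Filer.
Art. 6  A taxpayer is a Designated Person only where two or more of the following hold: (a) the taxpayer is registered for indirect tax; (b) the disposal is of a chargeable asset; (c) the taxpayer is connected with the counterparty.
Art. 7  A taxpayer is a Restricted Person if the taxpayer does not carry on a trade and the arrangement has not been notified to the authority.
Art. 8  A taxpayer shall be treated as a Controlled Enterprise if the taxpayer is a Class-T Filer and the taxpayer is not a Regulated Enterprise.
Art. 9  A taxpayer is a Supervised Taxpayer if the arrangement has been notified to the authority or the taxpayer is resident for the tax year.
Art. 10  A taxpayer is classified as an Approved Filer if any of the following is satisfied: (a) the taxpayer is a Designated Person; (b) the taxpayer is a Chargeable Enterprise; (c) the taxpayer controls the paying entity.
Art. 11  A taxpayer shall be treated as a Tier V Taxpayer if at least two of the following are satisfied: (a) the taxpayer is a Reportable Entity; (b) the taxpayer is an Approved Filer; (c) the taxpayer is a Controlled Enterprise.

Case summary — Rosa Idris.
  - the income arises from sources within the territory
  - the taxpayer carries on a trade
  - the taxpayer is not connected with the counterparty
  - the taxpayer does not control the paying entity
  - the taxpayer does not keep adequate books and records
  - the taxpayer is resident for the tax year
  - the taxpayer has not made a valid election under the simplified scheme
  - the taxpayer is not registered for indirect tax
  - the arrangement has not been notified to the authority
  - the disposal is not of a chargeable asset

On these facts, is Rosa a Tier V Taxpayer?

article 9 — Supervised Taxpayer: [the arrangement has been notified to the authority? no] OR [the taxpayer is resident for the tax year? yes] → satisfied.
article 4 — Protected Filer: [the taxpayer has not made a valid election under the simplified scheme? yes] OR [the income arises from sources outside the territory? no] → satisfied.
article 5 — Reportable Entity: [Supervised Taxpayer (article 9)? yes] OR [Protected Filer (article 4)? yes] → satisfied.
article 6 — Designated Person: the taxpayer is registered for indirect tax? no; the disposal is of a chargeable asset? no; the taxpayer is connected with the counterparty? no — 0 of 3 hold (need ≥2) → not satisfied.
article 1 — Chargeable Enterprise: [the taxpayer keeps adequate books and records? no] AND [the taxpayer carries on a trade? yes] AND [the taxpayer is not registered for indirect tax? yes] → not satisfied.
article 10 — Approved Filer: [Designated Person (article 6)? no] OR [Chargeable Enterprise (article 1)? no] OR [the taxpayer controls the paying entity? no] → not satisfied.
article 3 — Class-T Filer: [the taxpayer carries on a trade? yes] AND [the taxpayer does not keep adequate books and records? yes] → satisfied.
article 2 — Regulated Enterprise: [the income arises from sources within the territory? yes] OR [the taxpayer has made a valid election under the simplified scheme? no] → satisfied.
article 8 — Controlled Enterprise: [Class-T Filer (article 3)? yes] AND [not a Regulated Enterprise (article 2)? no] → not satisfied.
article 11 — Tier V Taxpayer: Reportable Entity (article 5)? yes; Approved Filer (article 10)? no; Controlled Enterprise (article 8)? no — 1 of 3 hold (need ≥2) → not satisfied.

No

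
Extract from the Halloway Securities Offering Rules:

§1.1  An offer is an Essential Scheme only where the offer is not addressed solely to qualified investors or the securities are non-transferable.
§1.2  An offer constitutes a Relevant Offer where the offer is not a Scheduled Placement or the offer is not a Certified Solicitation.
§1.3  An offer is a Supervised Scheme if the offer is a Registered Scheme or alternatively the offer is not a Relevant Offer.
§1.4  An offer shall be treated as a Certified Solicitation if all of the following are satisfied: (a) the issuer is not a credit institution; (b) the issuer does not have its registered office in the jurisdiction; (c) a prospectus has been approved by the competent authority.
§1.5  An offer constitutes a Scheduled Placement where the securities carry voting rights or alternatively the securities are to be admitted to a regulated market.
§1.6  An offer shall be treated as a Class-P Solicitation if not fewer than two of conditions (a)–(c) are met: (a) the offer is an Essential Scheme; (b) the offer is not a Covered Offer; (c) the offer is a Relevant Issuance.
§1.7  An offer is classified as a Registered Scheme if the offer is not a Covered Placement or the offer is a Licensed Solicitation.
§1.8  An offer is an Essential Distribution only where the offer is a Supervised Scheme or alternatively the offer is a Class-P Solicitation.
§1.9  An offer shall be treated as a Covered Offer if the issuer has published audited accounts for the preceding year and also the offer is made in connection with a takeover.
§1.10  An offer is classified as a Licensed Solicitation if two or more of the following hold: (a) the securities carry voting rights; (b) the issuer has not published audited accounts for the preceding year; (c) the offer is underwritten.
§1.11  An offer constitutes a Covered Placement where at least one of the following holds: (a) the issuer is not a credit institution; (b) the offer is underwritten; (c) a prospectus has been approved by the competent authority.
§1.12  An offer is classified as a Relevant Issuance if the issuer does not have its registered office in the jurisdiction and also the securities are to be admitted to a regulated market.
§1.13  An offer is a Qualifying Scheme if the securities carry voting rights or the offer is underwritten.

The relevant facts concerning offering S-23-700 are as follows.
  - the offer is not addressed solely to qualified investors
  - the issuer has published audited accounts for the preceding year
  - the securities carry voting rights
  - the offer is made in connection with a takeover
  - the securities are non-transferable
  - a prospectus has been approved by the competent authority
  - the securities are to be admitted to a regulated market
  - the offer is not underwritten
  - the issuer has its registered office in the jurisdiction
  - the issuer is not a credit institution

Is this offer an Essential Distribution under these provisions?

§1.11 — Covered Placement: [the issuer is not a credit institution? yes] OR [the offer is underwritten? no] OR [a prospectus has been approved by the competent authority? yes] → satisfied.
§1.10 — Licensed Solicitation: the securities carry voting rights? yes; the issuer has not published audited accounts for the preceding year? no; the offer is underwritten? no — 1 of 3 hold (need ≥2) → not satisfied.
§1.7 — Registered Scheme: [not a Covered Placement (§1.11)? no] OR [Licensed Solicitation (§1.10)? no] → not satisfied.
§1.5 — Scheduled Placement: [the securities carry voting rights? yes] OR [the securities are to be admitted to a regulated market? yes] → satisfied.
§1.4 — Certified Solicitation: [the issuer is not a credit institution? yes] AND [the issuer does not have its registered office in the jurisdiction? no] AND [a prospectus has been approved by the competent authority? yes] → not satisfied.
§1.2 — Relevant Offer: [not a Scheduled Placement (§1.5)? no] OR [not a Certified Solicitation (§1.4)? yes] → satisfied.
§1.3 — Supervised Scheme: [Registered Scheme (§1.7)? no] OR [not a Relevant Offer (§1.2)? no] → not satisfied.
§1.1 — Essential Scheme: [the offer is not addressed solely to qualified investors? yes] OR [the securities are non-transferable? yes] → satisfied.
§1.9 — Covered Offer: [the issuer has published audited accounts for the preceding year? yes] AND [the offer is made in connection with a takeover? yes] → satisfied.
§1.12 — Relevant Issuance: [the issuer does not have its registered office in the jurisdiction? no] AND [the securities are to be admitted to a regulated market? yes] → not satisfied.
§1.6 — Class-P Solicitation: Essential Scheme (§1.1)? yes; not a Covered Offer (§1.9)? no; Relevant Issuance (§1.12)? no — 1 of 3 hold (need ≥2) → not satisfied.
§1.8 — Essential Distribution: [Supervised Scheme (§1.3)? no] OR [Class-P Solicitation (§1.6)? no] → not satisfied.

No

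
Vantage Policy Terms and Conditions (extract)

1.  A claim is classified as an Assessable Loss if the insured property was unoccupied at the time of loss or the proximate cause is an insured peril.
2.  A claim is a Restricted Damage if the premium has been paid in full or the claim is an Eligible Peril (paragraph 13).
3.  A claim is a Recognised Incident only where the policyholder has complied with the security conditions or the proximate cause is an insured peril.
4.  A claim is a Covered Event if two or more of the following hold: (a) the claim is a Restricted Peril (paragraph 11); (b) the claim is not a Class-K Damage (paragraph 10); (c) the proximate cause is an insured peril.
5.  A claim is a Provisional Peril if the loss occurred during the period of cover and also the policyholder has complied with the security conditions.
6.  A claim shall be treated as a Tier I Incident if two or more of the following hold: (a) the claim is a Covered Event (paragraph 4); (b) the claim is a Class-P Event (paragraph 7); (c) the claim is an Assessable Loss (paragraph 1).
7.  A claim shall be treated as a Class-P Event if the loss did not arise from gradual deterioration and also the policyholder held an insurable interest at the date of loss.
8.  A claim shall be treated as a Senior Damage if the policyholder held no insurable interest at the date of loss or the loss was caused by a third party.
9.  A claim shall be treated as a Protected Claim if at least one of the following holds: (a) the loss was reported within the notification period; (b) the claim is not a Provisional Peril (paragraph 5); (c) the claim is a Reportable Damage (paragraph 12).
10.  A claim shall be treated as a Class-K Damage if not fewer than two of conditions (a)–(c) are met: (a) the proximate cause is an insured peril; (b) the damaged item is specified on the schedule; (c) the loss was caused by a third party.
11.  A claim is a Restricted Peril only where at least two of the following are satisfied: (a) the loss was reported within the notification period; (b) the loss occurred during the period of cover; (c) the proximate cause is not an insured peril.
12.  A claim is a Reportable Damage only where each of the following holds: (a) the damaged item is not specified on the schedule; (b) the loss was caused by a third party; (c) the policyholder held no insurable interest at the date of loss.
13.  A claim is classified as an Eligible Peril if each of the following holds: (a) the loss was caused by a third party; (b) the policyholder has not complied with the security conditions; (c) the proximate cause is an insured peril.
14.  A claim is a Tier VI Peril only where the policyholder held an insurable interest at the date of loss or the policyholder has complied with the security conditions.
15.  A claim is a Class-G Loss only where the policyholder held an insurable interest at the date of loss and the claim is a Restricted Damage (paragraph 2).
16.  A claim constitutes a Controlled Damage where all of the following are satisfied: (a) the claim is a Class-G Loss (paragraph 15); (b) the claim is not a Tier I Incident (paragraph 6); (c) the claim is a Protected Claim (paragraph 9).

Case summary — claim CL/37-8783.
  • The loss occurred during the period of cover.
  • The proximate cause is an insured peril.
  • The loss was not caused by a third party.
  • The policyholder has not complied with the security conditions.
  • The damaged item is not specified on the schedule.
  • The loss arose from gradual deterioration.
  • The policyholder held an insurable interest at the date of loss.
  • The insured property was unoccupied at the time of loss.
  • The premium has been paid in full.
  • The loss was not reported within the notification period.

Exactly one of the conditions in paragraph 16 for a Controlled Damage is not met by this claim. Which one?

Tier I Incident

Under paragraph 13: the loss was caused by a third party? no; and the policyholder has not complied with the security conditions? yes; and the proximate cause is an insured peril? yes. So the claim is not an Eligible Peril.
Under paragraph 2: the premium has been paid in full? yes; or Eligible Peril (paragraph 13)? no. So the claim is a Restricted Damage.
Under paragraph 15: the policyholder held an insurable interest at the date of loss? yes; and Restricted Damage (paragraph 2)? yes. So the claim is a Class-G Loss.
Under paragraph 11: the loss was reported within the notification period? no; the loss occurred during the period of cover? yes; the proximate cause is not an insured peril? no — 1 of 3 hold (need ≥2) → not satisfied.
Under paragraph 10: the proximate cause is an insured peril? yes; the damaged item is specified on the schedule? no; the loss was caused by a third party? no — 1 of 3 hold (need ≥2) → not satisfied.
Under paragraph 4: Restricted Peril (paragraph 11)? no; not a Class-K Damage (paragraph 10)? yes; the proximate cause is an insured peril? yes — 2 of 3 hold (need ≥2) → satisfied.
Under paragraph 7: the loss did not arise from gradual deterioration? no; and the policyholder held an insurable interest at the date of loss? yes. So the claim is not a Class-P Event.
Under paragraph 1: the insured property was unoccupied at the time of loss? yes; or the proximate cause is an insured peril? yes. So the claim is an Assessable Loss.
Under paragraph 6: Covered Event (paragraph 4)? yes; Class-P Event (paragraph 7)? no; Assessable Loss (paragraph 1)? yes — 2 of 3 hold (need ≥2) → satisfied.
Under paragraph 5: the loss occurred during the period of cover? yes; and the policyholder has complied with the security conditions? no. So the claim is not a Provisional Peril.
Under paragraph 12: the damaged item is not specified on the schedule? yes; and the loss was caused by a third party? no; and the policyholder held no insurable interest at the date of loss? no. So the claim is not a Reportable Damage.
Under paragraph 9: the loss was reported within the notification period? no; or not a Provisional Peril (paragraph 5)? yes; or Reportable Damage (paragraph 12)? no. So the claim is a Protected Claim.
Under paragraph 16: Class-G Loss (paragraph 15)? yes; and not a Tier I Incident (paragraph 6)? no; and Protected Claim (paragraph 9)? yes. So the claim is not a Controlled Damage.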